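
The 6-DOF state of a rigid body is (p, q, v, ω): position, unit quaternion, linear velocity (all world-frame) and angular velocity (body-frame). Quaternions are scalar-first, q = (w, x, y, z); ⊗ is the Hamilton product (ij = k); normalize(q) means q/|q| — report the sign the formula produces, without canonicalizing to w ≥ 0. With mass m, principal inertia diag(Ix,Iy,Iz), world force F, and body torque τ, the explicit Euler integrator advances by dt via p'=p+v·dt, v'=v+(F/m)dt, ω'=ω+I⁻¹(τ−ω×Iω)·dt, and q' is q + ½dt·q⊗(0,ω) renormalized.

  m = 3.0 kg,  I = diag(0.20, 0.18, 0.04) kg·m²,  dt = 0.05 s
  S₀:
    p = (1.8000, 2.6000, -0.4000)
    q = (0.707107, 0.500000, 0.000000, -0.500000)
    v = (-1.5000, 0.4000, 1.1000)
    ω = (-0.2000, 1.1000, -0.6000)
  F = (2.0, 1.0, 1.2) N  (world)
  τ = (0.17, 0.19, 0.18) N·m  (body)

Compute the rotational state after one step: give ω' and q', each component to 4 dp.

precession coupling ω×(Iω) = (0.0924, 0.0192, 0.0044)
angular accel α = (0.3880, 0.9489, 4.3900)
ω + α·dt = (-0.1806, 1.1474, -0.3805)
2q̇ = q⊗(0,ω) = (-0.2000000, 0.4085786, 1.1778177, 0.1257358)
q' = normalize(q + ½dt·q⊗(0,ω)) = (0.7018, 0.5100, 0.0294, -0.4966)

ω' = (-0.1806, 1.1474, -0.3805)
q' = (0.7018, 0.5100, 0.0294, -0.4966)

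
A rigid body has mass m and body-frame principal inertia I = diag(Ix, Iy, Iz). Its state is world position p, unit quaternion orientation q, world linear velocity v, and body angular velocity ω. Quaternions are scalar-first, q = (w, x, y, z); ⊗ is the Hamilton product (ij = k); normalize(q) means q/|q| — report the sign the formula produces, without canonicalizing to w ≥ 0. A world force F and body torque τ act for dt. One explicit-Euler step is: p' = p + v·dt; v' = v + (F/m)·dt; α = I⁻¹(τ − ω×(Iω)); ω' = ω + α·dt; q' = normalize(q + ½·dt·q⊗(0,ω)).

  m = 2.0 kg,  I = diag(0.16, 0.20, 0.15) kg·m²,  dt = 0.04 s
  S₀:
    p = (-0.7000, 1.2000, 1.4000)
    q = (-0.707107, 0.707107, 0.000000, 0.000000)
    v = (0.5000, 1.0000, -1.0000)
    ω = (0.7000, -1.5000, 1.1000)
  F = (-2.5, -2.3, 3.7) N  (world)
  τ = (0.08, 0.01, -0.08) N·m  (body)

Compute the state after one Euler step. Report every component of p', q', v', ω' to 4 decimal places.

α = I⁻¹(τ − ω×Iω) = (-0.0156, 0.0115, -0.2533)
new body rate ω' = (0.6994, -1.4995, 1.0899)
q⊗(0,ω) = (-0.4949749, -0.4949749, 0.2828428, -1.8384782)
q + ½dt·q⊗(0,ω), renormalized = (-0.7164, 0.6967, 0.0057, -0.0367)
p' = p + v·dt = (-0.6800, 1.2400, 1.3600)
new velocity v' = (0.4500, 0.9540, -0.9260)

p' = (-0.6800, 1.2400, 1.3600)
q' = (-0.7164, 0.6967, 0.0057, -0.0367)
v' = (0.4500, 0.9540, -0.9260)
ω' = (0.6994, -1.4995, 1.0899)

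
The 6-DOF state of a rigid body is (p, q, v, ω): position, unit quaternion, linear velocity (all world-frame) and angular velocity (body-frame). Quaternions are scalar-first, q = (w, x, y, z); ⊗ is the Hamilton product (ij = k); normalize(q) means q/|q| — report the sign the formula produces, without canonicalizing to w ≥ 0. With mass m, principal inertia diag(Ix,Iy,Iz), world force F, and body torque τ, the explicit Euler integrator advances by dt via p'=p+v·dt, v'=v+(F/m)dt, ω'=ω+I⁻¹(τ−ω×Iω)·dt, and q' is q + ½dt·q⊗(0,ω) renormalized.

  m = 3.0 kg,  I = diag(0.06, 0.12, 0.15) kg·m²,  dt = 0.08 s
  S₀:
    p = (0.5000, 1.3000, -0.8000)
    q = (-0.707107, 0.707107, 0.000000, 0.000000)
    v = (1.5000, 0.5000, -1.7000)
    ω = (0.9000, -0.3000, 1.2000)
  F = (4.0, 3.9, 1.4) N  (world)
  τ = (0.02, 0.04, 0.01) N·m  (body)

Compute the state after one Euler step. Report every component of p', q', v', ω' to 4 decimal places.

p' = (0.6200, 1.3400, -0.9360)
q' = (-0.7312, 0.6804, -0.0254, -0.0423)
v' = (1.6067, 0.6040, -1.6627)
ω' = (0.9411, -0.2085, 1.2140)

a = (1.3333, 1.3000, 0.4667)
new position p' = (0.6200, 1.3400, -0.9360)
v + (F/m)dt = (1.6067, 0.6040, -1.6627)
gyro term ω×Iω = (-0.0108, -0.0972, -0.0162)
α = I⁻¹(τ − ω×Iω) = (0.5133, 1.1433, 0.1747)
new body rate ω' = (0.9411, -0.2085, 1.2140)
2q̇ = q⊗(0,ω) = (-0.6363963, -0.6363963, -0.6363963, -1.0606605)
q' = normalize(q + ½dt·q⊗(0,ω)) = (-0.7312, 0.6804, -0.0254, -0.0423)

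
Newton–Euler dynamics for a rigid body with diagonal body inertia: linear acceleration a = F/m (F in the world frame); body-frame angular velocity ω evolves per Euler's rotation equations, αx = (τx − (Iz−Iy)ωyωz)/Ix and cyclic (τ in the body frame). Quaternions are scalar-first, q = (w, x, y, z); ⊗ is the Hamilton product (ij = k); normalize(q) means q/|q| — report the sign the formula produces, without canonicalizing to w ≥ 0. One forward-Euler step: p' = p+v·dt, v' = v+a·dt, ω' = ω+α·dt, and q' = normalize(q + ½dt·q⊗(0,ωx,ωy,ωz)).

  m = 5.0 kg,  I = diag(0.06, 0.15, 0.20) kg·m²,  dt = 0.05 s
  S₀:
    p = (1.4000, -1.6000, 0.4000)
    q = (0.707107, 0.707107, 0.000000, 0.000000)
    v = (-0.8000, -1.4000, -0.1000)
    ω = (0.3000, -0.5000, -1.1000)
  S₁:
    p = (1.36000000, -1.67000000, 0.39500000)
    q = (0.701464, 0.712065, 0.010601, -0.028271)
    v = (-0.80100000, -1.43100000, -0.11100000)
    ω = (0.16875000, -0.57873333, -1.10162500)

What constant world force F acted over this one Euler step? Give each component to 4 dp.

Δv = v₁−v₀ = (-0.00100000, -0.03100000, -0.01100000)
applied force F = (-0.1000, -3.1000, -1.1000)

F = (-0.1000, -3.1000, -1.1000)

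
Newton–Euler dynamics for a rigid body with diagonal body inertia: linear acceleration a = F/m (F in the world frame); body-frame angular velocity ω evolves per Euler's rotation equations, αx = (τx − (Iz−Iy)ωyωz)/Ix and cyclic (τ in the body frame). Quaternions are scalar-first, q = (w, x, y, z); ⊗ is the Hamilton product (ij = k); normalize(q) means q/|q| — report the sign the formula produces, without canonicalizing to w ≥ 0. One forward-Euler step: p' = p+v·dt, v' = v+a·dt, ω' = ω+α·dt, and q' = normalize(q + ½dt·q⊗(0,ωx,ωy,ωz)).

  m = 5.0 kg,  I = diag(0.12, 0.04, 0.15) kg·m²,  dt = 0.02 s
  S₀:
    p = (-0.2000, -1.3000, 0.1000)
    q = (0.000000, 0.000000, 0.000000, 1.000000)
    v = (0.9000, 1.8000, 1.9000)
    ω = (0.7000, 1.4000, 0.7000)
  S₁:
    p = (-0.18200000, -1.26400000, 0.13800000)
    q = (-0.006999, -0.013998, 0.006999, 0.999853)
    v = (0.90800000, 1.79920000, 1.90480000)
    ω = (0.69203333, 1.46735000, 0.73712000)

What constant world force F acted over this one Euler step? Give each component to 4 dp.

F = (2.0000, -0.2000, 1.2000)

v₁ − v₀ = (0.00800000, -0.00080000, 0.00480000)
F = m·Δv/dt = (2.0000, -0.2000, 1.2000)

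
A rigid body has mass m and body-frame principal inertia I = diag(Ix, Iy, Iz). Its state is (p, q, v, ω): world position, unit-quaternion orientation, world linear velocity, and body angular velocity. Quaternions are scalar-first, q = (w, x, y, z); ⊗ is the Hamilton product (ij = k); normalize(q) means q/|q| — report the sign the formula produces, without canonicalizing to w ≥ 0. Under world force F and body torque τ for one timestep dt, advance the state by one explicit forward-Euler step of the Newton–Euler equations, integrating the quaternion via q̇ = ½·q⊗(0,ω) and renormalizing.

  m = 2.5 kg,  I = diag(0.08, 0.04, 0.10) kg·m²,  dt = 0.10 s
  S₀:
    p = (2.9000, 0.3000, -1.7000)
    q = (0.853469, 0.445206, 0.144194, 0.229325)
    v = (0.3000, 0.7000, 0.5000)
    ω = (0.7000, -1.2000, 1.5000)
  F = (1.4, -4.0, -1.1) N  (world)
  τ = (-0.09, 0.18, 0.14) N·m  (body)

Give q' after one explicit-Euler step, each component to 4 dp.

q⊗(0,ω) = (-0.4825989, 1.0889093, -1.5314443, 0.6450205)
q' = normalize(q + ½dt·q⊗(0,ω)) = (0.8250, 0.4971, 0.0673, 0.2602)

q' = (0.8250, 0.4971, 0.0673, 0.2602)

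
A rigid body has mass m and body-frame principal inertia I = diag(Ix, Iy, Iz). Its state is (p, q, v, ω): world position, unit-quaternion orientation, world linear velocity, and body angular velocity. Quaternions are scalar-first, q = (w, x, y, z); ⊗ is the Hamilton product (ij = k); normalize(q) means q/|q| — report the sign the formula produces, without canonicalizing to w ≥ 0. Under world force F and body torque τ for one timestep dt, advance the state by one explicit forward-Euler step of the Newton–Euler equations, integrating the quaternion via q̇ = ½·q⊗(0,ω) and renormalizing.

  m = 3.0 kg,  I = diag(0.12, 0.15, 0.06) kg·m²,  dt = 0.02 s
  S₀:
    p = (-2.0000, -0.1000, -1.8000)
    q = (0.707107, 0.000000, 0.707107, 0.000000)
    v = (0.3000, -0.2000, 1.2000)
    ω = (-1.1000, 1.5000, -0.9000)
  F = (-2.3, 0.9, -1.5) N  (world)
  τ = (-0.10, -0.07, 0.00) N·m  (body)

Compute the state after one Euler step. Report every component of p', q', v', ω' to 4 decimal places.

p + v·dt = (-1.9940, -0.1040, -1.7760)
v' = v + a·dt = (0.2847, -0.1940, 1.1900)
(τ − ω×Iω)/I = (-1.8458, -0.8627, 0.8250)
new body rate ω' = (-1.1369, 1.4827, -0.8835)
q⊗(0,ω) = (-1.0606605, -1.4142140, 1.0606605, 0.1414214)
q + ½dt·q⊗(0,ω), renormalized = (0.6964, -0.0141, 0.7176, 0.0014)

p' = (-1.9940, -0.1040, -1.7760)
q' = (0.6964, -0.0141, 0.7176, 0.0014)
v' = (0.2847, -0.1940, 1.1900)
ω' = (-1.1369, 1.4827, -0.8835)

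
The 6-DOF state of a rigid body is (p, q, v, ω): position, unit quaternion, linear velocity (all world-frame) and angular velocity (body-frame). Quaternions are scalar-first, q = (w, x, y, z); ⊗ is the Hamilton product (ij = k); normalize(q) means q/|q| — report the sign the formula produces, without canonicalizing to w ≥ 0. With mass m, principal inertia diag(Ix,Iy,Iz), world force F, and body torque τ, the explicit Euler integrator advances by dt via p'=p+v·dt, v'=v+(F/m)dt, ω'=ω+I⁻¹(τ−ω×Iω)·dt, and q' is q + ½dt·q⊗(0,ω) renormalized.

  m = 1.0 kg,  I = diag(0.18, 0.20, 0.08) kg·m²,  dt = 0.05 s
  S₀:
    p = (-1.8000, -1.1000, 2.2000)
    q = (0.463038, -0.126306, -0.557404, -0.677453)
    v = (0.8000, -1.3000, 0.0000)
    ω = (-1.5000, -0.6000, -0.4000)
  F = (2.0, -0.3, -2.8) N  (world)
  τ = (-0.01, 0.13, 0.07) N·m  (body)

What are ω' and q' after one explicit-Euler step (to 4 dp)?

angular accel α = (0.1044, 0.3500, 0.6500)
ω + α·dt = (-1.4948, -0.5825, -0.3675)
Hamilton product q⊗(0,ω) = (-0.7948826, -0.8780672, 0.6878343, -0.9455376)
updated quaternion q' = (0.4428, -0.1481, -0.5397, -0.7005)

ω' = (-1.4948, -0.5825, -0.3675)
q' = (0.4428, -0.1481, -0.5397, -0.7005)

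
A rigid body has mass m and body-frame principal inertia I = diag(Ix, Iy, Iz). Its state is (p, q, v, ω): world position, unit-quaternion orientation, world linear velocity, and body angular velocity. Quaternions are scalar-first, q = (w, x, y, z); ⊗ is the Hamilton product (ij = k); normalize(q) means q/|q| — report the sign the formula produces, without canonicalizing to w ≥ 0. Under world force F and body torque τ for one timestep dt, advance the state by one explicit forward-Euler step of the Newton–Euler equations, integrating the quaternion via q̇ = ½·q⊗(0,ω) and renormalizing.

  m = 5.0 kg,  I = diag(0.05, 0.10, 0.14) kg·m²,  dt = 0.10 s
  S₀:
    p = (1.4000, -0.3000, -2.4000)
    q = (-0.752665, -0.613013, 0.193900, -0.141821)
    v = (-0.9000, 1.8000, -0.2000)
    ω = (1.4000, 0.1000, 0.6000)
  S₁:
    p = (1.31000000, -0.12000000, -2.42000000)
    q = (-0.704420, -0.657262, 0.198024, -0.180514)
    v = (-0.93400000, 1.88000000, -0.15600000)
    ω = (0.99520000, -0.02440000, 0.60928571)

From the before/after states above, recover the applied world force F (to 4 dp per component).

F = (-1.7000, 4.0000, 2.2000)

velocity change Δv = (-0.03400000, 0.08000000, 0.04400000)
m·(v₁−v₀)/dt = (-1.7000, 4.0000, 2.2000)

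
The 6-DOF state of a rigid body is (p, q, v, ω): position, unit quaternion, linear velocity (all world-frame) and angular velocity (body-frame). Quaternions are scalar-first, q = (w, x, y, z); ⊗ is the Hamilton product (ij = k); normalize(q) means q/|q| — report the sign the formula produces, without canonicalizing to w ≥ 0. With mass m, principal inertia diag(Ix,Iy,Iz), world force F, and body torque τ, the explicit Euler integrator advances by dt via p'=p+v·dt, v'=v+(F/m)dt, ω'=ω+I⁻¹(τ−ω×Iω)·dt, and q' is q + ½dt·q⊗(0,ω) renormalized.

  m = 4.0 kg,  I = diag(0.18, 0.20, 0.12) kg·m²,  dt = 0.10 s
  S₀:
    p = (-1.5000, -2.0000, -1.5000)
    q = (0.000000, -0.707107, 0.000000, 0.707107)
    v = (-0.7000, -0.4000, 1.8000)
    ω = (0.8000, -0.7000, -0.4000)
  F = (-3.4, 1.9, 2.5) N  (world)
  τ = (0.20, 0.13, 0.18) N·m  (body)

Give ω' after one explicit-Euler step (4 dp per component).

ω' = (0.9236, -0.6254, -0.2407)

ω×(Iω) gyroscopic = (-0.0224, -0.0192, -0.0112)
angular accel α = (1.2356, 0.7460, 1.5933)
ω' = ω + α·dt = (0.9236, -0.6254, -0.2407)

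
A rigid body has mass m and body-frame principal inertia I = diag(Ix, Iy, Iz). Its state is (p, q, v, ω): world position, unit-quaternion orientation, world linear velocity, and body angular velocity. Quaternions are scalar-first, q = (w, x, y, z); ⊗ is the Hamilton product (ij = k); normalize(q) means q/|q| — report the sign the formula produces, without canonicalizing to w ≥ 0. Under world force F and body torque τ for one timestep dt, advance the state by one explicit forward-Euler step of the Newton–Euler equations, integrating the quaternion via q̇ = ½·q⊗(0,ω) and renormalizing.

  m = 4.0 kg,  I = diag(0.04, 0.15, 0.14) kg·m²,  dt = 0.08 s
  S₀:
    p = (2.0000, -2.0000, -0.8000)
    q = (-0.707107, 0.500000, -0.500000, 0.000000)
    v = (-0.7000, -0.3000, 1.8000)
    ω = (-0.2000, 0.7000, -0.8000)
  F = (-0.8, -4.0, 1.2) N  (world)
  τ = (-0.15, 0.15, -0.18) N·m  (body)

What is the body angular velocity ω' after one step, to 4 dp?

ω' = (-0.5112, 0.7885, -0.8941)

α = I⁻¹(τ − ω×Iω) = (-3.8900, 1.1067, -1.1757)
new body rate ω' = (-0.5112, 0.7885, -0.8941)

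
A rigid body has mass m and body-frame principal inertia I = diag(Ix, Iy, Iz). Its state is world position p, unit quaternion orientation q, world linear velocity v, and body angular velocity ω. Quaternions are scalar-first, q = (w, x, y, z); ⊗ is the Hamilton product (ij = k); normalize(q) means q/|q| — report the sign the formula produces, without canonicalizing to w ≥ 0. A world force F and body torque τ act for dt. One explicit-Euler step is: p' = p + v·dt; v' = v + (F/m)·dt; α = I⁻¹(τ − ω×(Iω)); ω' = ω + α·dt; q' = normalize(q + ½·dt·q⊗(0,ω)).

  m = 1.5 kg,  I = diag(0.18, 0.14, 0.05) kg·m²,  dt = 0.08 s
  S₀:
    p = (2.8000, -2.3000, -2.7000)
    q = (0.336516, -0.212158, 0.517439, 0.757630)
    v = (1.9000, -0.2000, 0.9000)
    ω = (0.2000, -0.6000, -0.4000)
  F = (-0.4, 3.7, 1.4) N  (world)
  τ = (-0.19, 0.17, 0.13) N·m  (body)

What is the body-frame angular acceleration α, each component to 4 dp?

ω×(Iω) gyroscopic = (-0.0216, -0.0104, 0.0048)
α = I⁻¹(τ − ω×Iω) = (-0.9356, 1.2886, 2.5040)

α = (-0.9356, 1.2886, 2.5040)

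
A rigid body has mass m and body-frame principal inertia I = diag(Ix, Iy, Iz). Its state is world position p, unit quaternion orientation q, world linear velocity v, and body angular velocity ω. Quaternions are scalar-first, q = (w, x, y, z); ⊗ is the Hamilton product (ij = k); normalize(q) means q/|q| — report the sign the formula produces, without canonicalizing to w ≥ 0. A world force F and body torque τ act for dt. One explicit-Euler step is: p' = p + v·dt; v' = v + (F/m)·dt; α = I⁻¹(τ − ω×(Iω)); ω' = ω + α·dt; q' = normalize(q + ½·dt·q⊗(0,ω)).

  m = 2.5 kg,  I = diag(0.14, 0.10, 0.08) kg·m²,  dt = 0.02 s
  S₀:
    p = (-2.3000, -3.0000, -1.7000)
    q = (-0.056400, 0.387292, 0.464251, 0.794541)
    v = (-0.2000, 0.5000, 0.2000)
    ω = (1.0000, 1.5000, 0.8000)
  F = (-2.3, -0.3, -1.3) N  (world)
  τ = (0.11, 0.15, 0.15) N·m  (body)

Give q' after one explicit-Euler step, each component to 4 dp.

q' = (-0.0736, 0.3785, 0.4682, 0.7951)

2q̇ = q⊗(0,ω) = (-1.7193013, -0.8768107, 0.4001074, 0.0715670)
q + ½dt·q⊗(0,ω), renormalized = (-0.0736, 0.3785, 0.4682, 0.7951)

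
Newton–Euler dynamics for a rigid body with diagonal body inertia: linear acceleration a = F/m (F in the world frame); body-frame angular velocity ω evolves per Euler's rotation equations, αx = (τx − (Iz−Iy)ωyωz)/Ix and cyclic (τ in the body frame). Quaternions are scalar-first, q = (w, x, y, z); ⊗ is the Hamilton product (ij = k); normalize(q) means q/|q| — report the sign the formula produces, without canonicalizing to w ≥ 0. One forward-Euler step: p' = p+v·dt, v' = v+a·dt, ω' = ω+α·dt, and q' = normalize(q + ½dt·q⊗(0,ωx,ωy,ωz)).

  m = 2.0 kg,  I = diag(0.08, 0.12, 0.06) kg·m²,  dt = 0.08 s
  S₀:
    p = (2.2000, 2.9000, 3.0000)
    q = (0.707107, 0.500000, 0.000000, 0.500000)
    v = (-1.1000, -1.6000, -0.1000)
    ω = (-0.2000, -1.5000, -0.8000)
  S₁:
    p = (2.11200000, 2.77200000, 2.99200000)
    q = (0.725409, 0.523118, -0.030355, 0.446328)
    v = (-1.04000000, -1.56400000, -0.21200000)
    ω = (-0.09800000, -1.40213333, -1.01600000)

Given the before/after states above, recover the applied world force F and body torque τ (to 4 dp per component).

Δv = v₁−v₀ = (0.06000000, 0.03600000, -0.11200000)
applied force F = (1.5000, 0.9000, -2.8000)
ω₁ − ω₀ = (0.10200000, 0.09786667, -0.21600000)
ω₀×(Iω₀) = (-0.0720, 0.0032, 0.0120)
I·α + gyro = (0.0300, 0.1500, -0.1500)

F = (1.5000, 0.9000, -2.8000)
τ = (0.0300, 0.1500, -0.1500)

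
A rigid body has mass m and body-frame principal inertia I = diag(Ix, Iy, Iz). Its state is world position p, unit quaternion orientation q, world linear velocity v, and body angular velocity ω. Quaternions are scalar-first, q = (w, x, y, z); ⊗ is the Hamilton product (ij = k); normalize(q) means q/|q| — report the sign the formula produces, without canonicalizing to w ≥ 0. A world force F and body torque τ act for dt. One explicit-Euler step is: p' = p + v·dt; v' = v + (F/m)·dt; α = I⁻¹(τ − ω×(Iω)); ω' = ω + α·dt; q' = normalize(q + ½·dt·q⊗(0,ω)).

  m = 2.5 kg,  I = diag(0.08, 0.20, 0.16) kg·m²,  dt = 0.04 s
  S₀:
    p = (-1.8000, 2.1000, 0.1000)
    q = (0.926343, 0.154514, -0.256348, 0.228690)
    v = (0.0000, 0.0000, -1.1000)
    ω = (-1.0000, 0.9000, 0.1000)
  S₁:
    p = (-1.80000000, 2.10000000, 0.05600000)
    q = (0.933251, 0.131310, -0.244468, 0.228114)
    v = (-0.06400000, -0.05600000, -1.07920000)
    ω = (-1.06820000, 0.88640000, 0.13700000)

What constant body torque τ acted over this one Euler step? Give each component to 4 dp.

rate change Δω = (-0.06820000, -0.01360000, 0.03700000)
ω₀×(Iω₀) = (-0.0036, 0.0080, -0.1080)
applied torque τ = (-0.1400, -0.0600, 0.0400)

τ = (-0.1400, -0.0600, 0.0400)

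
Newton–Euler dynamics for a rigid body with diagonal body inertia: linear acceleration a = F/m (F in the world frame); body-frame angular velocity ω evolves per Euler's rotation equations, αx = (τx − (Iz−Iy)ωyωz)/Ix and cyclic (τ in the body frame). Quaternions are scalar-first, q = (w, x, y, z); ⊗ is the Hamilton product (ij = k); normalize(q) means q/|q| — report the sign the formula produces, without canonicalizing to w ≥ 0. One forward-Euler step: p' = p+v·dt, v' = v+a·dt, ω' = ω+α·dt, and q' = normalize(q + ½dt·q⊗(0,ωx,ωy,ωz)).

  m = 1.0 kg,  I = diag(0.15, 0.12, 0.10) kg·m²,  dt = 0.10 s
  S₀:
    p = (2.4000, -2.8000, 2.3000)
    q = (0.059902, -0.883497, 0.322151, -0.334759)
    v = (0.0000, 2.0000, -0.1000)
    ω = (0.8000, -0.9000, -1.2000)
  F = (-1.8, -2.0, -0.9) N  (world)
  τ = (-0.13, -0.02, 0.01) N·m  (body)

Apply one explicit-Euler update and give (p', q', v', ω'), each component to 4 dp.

a = F/m = (-1.8000, -2.0000, -0.9000)
p' = p + v·dt = (2.4000, -2.6000, 2.2900)
new velocity v' = (-0.1800, 1.8000, -0.1900)
gyro term ω×Iω = (-0.0216, -0.0480, 0.0216)
angular accel α = (-0.7227, 0.2333, -0.1160)
ω + α·dt = (0.7277, -0.8767, -1.2116)
q⊗(0,ω) = (0.5950227, -0.6399427, -1.3819154, 0.4655441)
q' = normalize(q + ½dt·q⊗(0,ω)) = (0.0893, -0.9122, 0.2521, -0.3104)

p' = (2.4000, -2.6000, 2.2900)
q' = (0.0893, -0.9122, 0.2521, -0.3104)
v' = (-0.1800, 1.8000, -0.1900)
ω' = (0.7277, -0.8767, -1.2116)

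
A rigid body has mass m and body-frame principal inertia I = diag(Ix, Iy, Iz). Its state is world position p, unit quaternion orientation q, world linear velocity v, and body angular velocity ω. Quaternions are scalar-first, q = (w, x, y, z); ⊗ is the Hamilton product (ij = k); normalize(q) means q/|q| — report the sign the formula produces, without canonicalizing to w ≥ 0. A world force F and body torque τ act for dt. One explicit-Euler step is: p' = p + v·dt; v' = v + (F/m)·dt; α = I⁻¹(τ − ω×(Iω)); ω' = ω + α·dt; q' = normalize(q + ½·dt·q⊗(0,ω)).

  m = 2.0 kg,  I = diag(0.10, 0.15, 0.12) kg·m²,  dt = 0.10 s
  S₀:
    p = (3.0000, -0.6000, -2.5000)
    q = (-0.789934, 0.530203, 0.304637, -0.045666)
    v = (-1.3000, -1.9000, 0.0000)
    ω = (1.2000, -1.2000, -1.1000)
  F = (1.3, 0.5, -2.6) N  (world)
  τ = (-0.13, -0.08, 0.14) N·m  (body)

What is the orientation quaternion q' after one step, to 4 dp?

q' = (-0.8019, 0.4610, 0.3765, -0.0520)

Hamilton product q⊗(0,ω) = (-0.3209118, -1.3378207, 1.4763449, -0.1328806)
q' = normalize(q + ½dt·q⊗(0,ω)) = (-0.8019, 0.4610, 0.3765, -0.0520)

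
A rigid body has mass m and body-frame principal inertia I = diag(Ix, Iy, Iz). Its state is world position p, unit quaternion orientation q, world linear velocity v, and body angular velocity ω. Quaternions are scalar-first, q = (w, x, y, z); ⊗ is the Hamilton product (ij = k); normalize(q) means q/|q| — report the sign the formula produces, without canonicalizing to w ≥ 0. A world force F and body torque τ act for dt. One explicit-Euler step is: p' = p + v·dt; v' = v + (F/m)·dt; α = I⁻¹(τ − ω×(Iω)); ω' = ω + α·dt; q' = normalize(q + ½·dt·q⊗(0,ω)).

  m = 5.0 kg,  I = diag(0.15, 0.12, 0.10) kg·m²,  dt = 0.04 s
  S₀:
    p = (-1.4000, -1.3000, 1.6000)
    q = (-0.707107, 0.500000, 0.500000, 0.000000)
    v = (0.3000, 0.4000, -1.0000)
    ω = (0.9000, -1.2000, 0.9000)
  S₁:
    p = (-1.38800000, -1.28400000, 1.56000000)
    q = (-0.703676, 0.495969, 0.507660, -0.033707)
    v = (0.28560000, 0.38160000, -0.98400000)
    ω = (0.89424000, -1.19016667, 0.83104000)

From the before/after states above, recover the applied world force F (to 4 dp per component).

Δv = v₁−v₀ = (-0.01440000, -0.01840000, 0.01600000)
m·(v₁−v₀)/dt = (-1.8000, -2.3000, 2.0000)

F = (-1.8000, -2.3000, 2.0000)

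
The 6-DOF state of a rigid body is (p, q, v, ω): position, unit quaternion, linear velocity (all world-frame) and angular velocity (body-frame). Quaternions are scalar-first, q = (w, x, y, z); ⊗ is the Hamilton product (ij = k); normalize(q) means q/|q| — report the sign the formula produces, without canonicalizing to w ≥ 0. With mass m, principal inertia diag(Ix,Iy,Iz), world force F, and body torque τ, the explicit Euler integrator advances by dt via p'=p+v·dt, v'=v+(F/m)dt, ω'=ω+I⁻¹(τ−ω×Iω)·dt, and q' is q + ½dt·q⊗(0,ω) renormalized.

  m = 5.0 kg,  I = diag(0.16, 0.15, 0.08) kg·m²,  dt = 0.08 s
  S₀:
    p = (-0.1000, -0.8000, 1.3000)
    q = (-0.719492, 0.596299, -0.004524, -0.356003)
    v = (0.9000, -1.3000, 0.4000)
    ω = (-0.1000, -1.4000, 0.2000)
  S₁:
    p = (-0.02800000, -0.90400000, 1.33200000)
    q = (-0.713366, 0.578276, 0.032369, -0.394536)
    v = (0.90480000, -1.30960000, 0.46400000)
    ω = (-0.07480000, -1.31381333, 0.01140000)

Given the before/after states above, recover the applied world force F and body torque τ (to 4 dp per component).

Δω = ω₁−ω₀ = (0.02520000, 0.08618667, -0.18860000)
I·α + gyro = (0.0700, 0.1600, -0.1900)
Δv = v₁−v₀ = (0.00480000, -0.00960000, 0.06400000)
m·(v₁−v₀)/dt = (0.3000, -0.6000, 4.0000)

F = (0.3000, -0.6000, 4.0000)
τ = (0.0700, 0.1600, -0.1900)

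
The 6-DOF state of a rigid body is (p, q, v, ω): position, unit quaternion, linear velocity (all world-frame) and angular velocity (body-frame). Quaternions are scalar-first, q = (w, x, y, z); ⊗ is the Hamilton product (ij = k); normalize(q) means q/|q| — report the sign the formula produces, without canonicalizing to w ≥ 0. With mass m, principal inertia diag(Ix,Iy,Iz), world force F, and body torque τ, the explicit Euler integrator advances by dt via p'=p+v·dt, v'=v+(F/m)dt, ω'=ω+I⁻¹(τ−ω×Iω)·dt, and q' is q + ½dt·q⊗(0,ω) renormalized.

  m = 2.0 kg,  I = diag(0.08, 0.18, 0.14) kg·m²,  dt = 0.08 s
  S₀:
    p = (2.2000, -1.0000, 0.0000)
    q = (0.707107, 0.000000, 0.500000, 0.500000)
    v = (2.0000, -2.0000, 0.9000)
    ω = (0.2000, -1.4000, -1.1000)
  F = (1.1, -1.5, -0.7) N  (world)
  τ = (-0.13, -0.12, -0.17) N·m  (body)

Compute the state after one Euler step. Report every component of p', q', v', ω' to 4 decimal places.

p' = (2.3600, -1.1600, 0.0720)
q' = (0.7552, 0.0116, 0.4632, 0.4637)
v' = (2.0440, -2.0600, 0.8720)
ω' = (0.1316, -1.4592, -1.1811)

(τ − ω×Iω)/I = (-0.8550, -0.7400, -1.0143)
new body rate ω' = (0.1316, -1.4592, -1.1811)
2q̇ = q⊗(0,ω) = (1.2500000, 0.2914214, -0.8899498, -0.8778177)
q' = normalize(q + ½dt·q⊗(0,ω)) = (0.7552, 0.0116, 0.4632, 0.4637)
p + v·dt = (2.3600, -1.1600, 0.0720)
v + (F/m)dt = (2.0440, -2.0600, 0.8720)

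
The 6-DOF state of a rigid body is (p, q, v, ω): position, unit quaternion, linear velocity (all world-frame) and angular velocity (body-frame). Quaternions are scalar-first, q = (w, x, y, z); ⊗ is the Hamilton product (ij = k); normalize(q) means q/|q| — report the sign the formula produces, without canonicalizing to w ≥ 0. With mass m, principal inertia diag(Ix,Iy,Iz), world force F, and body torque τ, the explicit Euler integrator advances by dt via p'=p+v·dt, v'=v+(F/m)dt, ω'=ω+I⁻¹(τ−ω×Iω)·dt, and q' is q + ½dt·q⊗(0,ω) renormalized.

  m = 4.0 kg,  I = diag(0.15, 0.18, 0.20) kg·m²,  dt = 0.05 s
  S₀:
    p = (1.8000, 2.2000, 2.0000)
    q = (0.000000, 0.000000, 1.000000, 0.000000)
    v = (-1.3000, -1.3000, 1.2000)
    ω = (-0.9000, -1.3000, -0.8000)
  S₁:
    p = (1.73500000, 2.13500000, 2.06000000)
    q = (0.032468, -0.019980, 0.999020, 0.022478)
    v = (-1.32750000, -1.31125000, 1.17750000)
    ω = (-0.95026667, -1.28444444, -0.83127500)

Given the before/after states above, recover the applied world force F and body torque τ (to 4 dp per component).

F = (-2.2000, -0.9000, -1.8000)
τ = (-0.1300, 0.0200, -0.0900)

rate change Δω = (-0.05026667, 0.01555556, -0.03127500)
I·α + gyro = (-0.1300, 0.0200, -0.0900)
Δv = v₁−v₀ = (-0.02750000, -0.01125000, -0.02250000)
m·(v₁−v₀)/dt = (-2.2000, -0.9000, -1.8000)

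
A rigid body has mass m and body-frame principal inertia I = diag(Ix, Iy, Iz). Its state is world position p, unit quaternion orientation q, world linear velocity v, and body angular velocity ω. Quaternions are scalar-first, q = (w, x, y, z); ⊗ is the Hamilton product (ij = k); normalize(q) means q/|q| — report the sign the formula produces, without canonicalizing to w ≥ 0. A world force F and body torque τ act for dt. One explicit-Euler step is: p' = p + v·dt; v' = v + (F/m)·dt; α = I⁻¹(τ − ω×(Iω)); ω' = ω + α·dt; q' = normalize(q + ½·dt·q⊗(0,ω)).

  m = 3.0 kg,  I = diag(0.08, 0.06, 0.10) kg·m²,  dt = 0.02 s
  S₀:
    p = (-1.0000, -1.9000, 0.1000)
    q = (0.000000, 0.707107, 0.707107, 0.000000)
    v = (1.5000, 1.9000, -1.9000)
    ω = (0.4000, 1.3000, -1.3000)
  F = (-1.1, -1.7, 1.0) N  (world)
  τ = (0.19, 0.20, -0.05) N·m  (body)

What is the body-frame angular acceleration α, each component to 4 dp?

α = (3.2200, 3.1600, -0.3960)

precession coupling ω×(Iω) = (-0.0676, 0.0104, -0.0104)
angular accel α = (3.2200, 3.1600, -0.3960)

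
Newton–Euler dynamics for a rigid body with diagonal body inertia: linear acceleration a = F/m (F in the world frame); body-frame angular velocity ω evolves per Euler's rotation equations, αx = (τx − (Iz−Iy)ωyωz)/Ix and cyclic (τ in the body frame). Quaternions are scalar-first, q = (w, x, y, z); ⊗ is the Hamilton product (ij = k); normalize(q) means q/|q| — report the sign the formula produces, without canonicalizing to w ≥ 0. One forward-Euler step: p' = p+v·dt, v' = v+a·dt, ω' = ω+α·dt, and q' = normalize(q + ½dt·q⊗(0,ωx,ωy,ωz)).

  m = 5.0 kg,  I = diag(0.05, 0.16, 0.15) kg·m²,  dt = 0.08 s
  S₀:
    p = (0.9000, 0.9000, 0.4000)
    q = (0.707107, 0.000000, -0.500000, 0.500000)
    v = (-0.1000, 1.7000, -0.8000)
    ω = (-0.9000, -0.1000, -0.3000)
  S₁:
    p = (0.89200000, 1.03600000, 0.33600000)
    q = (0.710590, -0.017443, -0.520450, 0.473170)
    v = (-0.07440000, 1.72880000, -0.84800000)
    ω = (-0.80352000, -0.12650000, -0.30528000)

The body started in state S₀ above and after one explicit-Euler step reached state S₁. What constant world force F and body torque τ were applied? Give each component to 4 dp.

F = (1.6000, 1.8000, -3.0000)
τ = (0.0600, -0.0800, 0.0000)

Δω = ω₁−ω₀ = (0.09648000, -0.02650000, -0.00528000)
ω₀×(Iω₀) = (-0.0003, -0.0270, 0.0099)
I·α + gyro = (0.0600, -0.0800, 0.0000)
v₁ − v₀ = (0.02560000, 0.02880000, -0.04800000)
F = m·Δv/dt = (1.6000, 1.8000, -3.0000)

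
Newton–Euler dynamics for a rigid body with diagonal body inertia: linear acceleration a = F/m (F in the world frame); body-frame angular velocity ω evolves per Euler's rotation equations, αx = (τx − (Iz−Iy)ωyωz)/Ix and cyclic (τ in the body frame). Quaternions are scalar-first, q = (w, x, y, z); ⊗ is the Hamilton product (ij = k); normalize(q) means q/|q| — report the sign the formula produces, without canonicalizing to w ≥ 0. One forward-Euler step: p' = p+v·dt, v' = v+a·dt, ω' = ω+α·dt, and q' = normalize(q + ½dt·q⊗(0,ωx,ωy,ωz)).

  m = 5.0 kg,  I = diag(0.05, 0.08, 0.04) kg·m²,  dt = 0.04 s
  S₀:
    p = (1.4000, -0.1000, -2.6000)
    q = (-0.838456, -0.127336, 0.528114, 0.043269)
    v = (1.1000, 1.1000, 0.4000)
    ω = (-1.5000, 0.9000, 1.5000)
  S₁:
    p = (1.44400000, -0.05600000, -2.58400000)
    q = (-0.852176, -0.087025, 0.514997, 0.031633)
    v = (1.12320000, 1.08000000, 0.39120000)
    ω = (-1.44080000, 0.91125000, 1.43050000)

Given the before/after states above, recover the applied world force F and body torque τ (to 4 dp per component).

F = (2.9000, -2.5000, -1.1000)
τ = (0.0200, 0.0000, -0.1100)

Δv = v₁−v₀ = (0.02320000, -0.02000000, -0.00880000)
applied force F = (2.9000, -2.5000, -1.1000)
ω₁ − ω₀ = (0.05920000, 0.01125000, -0.06950000)
gyro term ω₀×Iω₀ = (-0.0540, -0.0225, -0.0405)
I·α + gyro = (0.0200, 0.0000, -0.1100)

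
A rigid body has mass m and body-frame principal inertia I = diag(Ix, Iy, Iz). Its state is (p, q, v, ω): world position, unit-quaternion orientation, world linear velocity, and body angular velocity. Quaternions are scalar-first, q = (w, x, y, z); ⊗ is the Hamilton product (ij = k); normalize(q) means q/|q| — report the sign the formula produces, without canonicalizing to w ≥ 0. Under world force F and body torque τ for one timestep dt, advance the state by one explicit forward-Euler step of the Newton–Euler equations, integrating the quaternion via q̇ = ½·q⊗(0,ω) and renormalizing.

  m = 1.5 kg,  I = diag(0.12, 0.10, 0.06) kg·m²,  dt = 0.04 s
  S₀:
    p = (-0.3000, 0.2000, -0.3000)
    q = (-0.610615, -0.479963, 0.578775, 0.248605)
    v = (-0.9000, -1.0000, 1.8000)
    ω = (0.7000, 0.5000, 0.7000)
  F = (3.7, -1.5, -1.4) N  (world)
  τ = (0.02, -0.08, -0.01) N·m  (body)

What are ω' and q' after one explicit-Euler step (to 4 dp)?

precession coupling ω×(Iω) = (-0.0140, 0.0294, -0.0070)
α = I⁻¹(τ − ω×Iω) = (0.2833, -1.0940, -0.0500)
ω + α·dt = (0.7113, 0.4562, 0.6980)
Hamilton product q⊗(0,ω) = (-0.1274369, -0.1465905, 0.2046901, -1.0725545)
q' = normalize(q + ½dt·q⊗(0,ω)) = (-0.6130, -0.4828, 0.5827, 0.2271)

ω' = (0.7113, 0.4562, 0.6980)
q' = (-0.6130, -0.4828, 0.5827, 0.2271)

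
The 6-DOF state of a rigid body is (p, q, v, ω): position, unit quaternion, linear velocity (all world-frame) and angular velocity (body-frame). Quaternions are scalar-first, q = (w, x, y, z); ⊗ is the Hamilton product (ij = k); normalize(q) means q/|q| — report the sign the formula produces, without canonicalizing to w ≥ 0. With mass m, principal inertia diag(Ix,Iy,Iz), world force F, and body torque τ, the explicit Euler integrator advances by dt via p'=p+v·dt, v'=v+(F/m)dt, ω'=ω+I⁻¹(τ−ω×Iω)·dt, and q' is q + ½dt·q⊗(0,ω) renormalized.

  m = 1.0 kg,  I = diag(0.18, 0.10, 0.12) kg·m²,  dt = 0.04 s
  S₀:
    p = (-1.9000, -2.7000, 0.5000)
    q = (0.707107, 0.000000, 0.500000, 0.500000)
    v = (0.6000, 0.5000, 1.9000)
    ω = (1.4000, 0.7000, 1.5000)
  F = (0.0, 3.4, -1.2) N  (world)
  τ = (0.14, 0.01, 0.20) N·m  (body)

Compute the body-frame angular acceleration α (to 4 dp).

gyro term ω×Iω = (0.0210, 0.1260, -0.0784)
(τ − ω×Iω)/I = (0.6611, -1.1600, 2.3200)

α = (0.6611, -1.1600, 2.3200)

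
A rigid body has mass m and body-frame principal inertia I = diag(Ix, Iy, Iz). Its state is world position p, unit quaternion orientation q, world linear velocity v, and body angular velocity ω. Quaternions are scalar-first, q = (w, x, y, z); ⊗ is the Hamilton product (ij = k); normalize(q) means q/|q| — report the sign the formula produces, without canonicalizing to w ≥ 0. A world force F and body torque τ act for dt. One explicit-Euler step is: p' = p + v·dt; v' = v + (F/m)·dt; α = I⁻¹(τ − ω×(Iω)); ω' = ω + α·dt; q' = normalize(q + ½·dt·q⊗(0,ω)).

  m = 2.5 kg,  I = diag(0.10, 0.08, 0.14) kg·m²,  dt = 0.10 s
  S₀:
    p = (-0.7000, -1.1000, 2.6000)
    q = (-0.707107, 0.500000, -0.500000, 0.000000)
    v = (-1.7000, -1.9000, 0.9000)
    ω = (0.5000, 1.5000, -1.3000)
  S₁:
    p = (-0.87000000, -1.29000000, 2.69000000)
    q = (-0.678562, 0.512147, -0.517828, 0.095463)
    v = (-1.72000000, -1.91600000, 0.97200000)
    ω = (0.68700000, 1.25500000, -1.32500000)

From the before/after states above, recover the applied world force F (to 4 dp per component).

velocity change Δv = (-0.02000000, -0.01600000, 0.07200000)
applied force F = (-0.5000, -0.4000, 1.8000)

F = (-0.5000, -0.4000, 1.8000)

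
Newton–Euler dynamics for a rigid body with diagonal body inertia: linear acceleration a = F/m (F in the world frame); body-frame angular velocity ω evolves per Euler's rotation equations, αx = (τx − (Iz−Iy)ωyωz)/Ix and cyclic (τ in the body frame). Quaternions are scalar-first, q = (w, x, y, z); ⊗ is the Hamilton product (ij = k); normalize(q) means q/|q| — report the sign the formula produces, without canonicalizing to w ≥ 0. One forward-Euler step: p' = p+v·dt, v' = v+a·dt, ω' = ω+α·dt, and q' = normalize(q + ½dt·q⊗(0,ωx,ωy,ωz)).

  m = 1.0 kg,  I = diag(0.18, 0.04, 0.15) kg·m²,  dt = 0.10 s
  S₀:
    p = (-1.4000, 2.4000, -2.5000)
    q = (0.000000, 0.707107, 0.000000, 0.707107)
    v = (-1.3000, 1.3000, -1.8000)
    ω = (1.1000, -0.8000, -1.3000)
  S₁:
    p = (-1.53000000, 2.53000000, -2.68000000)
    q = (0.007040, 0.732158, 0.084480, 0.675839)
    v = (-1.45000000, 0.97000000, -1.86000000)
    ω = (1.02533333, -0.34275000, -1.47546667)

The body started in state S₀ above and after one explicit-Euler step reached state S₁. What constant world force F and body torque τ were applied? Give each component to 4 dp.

Δω = ω₁−ω₀ = (-0.07466667, 0.45725000, -0.17546667)
precession coupling = (0.1144, -0.0429, 0.1232)
I·α + gyro = (-0.0200, 0.1400, -0.1400)
v₁ − v₀ = (-0.15000000, -0.33000000, -0.06000000)
applied force F = (-1.5000, -3.3000, -0.6000)

F = (-1.5000, -3.3000, -0.6000)
τ = (-0.0200, 0.1400, -0.1400)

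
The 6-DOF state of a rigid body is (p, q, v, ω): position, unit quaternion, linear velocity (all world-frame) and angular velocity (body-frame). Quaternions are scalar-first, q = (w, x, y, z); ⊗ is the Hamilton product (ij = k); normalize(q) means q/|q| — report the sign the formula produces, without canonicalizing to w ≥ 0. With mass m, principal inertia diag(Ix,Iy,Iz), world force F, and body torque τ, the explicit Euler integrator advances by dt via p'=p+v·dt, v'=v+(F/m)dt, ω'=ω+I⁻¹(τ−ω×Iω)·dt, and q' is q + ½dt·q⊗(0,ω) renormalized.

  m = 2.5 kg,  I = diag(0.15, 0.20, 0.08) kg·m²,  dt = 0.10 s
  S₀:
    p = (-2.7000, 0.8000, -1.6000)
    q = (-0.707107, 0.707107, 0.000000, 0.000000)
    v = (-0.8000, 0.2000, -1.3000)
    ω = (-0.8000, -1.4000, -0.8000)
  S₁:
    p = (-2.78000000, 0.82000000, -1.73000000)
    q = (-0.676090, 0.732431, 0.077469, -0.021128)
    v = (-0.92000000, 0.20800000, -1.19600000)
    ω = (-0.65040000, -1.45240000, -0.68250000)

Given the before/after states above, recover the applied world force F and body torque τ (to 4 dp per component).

F = (-3.0000, 0.2000, 2.6000)
τ = (0.0900, -0.0600, 0.1500)

rate change Δω = (0.14960000, -0.05240000, 0.11750000)
precession coupling = (-0.1344, 0.0448, 0.0560)
I·α + gyro = (0.0900, -0.0600, 0.1500)
velocity change Δv = (-0.12000000, 0.00800000, 0.10400000)
m·(v₁−v₀)/dt = (-3.0000, 0.2000, 2.6000)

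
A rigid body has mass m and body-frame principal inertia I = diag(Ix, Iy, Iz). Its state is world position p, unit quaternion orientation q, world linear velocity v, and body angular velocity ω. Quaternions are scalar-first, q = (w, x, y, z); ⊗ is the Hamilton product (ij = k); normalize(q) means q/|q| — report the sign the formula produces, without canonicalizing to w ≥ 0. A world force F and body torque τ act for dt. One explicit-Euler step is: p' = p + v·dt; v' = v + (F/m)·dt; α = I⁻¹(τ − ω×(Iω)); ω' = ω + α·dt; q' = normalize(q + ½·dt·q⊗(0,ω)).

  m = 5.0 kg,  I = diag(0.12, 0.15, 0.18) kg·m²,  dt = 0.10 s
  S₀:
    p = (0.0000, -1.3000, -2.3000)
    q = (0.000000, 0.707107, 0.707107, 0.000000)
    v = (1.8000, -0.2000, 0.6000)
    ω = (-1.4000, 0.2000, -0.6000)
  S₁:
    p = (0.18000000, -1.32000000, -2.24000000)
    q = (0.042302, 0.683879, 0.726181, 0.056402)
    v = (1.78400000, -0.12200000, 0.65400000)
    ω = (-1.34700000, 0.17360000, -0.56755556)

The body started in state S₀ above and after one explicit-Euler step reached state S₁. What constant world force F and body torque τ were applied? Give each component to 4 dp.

F = (-0.8000, 3.9000, 2.7000)
τ = (0.0600, -0.0900, 0.0500)

ω₁ − ω₀ = (0.05300000, -0.02640000, 0.03244444)
applied torque τ = (0.0600, -0.0900, 0.0500)
velocity change Δv = (-0.01600000, 0.07800000, 0.05400000)
m·(v₁−v₀)/dt = (-0.8000, 3.9000, 2.7000)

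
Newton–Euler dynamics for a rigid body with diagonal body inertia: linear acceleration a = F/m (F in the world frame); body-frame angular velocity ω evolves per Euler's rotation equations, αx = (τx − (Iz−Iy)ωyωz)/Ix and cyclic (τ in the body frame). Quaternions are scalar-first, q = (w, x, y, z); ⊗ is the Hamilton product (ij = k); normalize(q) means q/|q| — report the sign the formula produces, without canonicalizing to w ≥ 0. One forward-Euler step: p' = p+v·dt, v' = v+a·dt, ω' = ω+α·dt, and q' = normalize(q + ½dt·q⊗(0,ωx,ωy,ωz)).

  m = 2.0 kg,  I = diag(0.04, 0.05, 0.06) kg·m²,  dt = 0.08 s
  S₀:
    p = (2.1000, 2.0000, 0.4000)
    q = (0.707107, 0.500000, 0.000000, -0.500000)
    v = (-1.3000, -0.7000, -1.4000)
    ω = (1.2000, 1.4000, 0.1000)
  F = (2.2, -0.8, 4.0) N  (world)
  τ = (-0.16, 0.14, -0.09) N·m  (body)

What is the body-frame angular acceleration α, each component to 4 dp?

gyro term ω×Iω = (0.0014, -0.0024, 0.0168)
(τ − ω×Iω)/I = (-4.0350, 2.8480, -1.7800)

α = (-4.0350, 2.8480, -1.7800)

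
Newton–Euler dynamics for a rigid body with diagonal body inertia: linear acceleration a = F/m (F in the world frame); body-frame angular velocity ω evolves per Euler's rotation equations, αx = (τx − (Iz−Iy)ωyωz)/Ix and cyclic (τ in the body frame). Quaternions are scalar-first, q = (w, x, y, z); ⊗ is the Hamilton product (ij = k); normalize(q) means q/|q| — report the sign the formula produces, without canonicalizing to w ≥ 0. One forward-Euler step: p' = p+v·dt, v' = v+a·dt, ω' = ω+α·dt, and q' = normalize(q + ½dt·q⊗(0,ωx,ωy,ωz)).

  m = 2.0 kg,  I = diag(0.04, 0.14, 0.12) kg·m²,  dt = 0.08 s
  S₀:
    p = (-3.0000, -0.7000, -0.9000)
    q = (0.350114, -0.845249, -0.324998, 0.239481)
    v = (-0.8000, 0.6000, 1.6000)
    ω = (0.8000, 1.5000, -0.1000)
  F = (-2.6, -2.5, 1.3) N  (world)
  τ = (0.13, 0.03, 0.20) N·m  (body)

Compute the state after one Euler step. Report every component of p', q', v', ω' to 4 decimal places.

ω×(Iω) gyroscopic = (0.0030, 0.0064, 0.1200)
(τ − ω×Iω)/I = (3.1750, 0.1686, 0.6667)
new body rate ω' = (1.0540, 1.5135, -0.0467)
2q̇ = q⊗(0,ω) = (1.1876443, -0.0466305, 0.6322309, -1.0428865)
q + ½dt·q⊗(0,ω), renormalized = (0.3967, -0.8452, -0.2990, 0.1973)
a = F/m = (-1.3000, -1.2500, 0.6500)
new position p' = (-3.0640, -0.6520, -0.7720)
v' = v + a·dt = (-0.9040, 0.5000, 1.6520)

p' = (-3.0640, -0.6520, -0.7720)
q' = (0.3967, -0.8452, -0.2990, 0.1973)
v' = (-0.9040, 0.5000, 1.6520)
ω' = (1.0540, 1.5135, -0.0467)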